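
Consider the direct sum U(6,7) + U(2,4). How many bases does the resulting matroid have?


Bases of a direct sum M1 + M2: |B| = |B(M1)| * |B(M2)|.
|B(U(6,7))| = C(7,6) = 7.
|B(U(2,4))| = C(4,2) = 6.
Total bases = 7 * 6 = 42.

42


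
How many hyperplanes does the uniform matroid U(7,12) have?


Hyperplanes of U(7,12) are flats of rank 6.
In a uniform matroid, these are exactly the (6)-element subsets.
Count = C(12,6) = 12! / (6! * 6!) = 924.

924


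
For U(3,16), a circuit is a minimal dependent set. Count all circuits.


In U(3,16), circuits are the (4)-element subsets.
Any set of 4 elements is dependent, and removing any one element gives
an independent set of size 3, so it is a minimal dependent set.
Number of circuits = (16 choose 4) = 1820.

1820


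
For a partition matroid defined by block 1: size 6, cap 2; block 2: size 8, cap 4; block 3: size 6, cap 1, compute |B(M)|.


A basis picks exactly ci elements from block i.
Number of bases = product of C(|Si|, ci).
= C(6,2) * C(8,4) * C(6,1)
= 15 * 70 * 6
= 6300.

6300


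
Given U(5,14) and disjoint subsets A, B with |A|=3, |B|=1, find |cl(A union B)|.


|A union B| = 3 + 1 = 4 (disjoint).
In U(5,14), cl(S) = S if |S| < 5, else cl(S) = E.
Since 4 < 5, cl(A union B) = A union B.
|cl(A union B)| = 4.

4


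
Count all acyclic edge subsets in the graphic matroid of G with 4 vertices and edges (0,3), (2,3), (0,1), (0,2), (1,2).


An independent set in a graphic matroid is an acyclic edge subset.
G has 4 vertices and 5 edges.
Enumerate all 2^5 = 32 subsets, checking for acyclicity.
Total independent sets = 24.

24


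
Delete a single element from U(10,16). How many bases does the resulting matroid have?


Deleting e from U(10,16) gives U(10,15) since n > r.
Bases of U(10,15) = C(15,10) = 15! / (10! * 5!) = 3003.

3003


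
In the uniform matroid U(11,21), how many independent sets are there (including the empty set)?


Independent sets of U(11,21) are all subsets of size <= 11.
Count = (21 choose 0) + (21 choose 1) + (21 choose 2) + (21 choose 3) + (21 choose 4) + (21 choose 5) + (21 choose 6) + (21 choose 7) + (21 choose 8) + (21 choose 9) + (21 choose 10) + (21 choose 11)
     = 1 + 21 + 210 + 1330 + 5985 + 20349 + 54264 + 116280 + 203490 + 293930 + 352716 + 352716
     = 1401292.

1401292


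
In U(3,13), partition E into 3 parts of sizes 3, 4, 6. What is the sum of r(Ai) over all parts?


r(Ai) = min(|Ai|, 3) for each part.
Sum = min(3,3) + min(4,3) + min(6,3)
    = 3 + 3 + 3
    = 9.

9


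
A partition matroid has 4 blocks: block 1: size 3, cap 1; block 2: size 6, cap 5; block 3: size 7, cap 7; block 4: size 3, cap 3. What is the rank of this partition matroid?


Rank of a partition matroid = sum of min(|Si|, ci) for each block.
= min(3,1) + min(6,5) + min(7,7) + min(3,3)
= 1 + 5 + 7 + 3
= 16.

16


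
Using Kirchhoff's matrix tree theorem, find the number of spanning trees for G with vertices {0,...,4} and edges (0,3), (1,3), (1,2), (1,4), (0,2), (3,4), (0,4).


By Kirchhoff's matrix tree theorem, the number of spanning trees equals
the determinant of any cofactor of the Laplacian matrix L.
G has 5 vertices and 7 edges.
Computing the (4 x 4) cofactor determinant gives 24.

24


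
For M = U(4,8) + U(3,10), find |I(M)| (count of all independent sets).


For a direct sum, |I(M1+M2)| = |I(M1)| * |I(M2)|.
|I(U(4,8))| = sum C(8,k) for k=0..4 = 163.
|I(U(3,10))| = sum C(10,k) for k=0..3 = 176.
Total = 163 * 176 = 28688.

28688


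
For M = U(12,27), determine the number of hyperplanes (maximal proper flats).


Hyperplanes of U(12,27) are flats of rank 11.
In a uniform matroid, these are exactly the (11)-element subsets.
Count = (27 choose 11) = 13037895.

13037895


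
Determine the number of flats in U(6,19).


Flats of U(6,19): every subset of size < 6 is a flat, plus E itself.
Count = (19 choose 0) + (19 choose 1) + (19 choose 2) + (19 choose 3) + (19 choose 4) + (19 choose 5) + 1
     = 1 + 19 + 171 + 969 + 3876 + 11628 + 1
     = 16665.

16665


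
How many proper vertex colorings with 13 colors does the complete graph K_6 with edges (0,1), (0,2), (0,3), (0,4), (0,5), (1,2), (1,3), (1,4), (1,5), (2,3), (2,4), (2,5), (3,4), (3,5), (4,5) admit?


P(K_6, k) = k(k-1)(k-2)...(k-5).
P(13) = (13) * (12) * (11) * (10) * (9) * (8) = 1235520.

1235520


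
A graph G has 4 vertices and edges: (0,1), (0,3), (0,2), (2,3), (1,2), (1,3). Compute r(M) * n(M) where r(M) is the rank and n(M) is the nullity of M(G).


r(M) = |V| - c = 4 - 1 = 3.
nullity = |E| - r(M) = 6 - 3 = 3.
Product = 3 * 3 = 9.

9


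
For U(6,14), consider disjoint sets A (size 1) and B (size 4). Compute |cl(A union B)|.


|A union B| = 1 + 4 = 5 (disjoint).
In U(6,14), cl(S) = S if |S| < 6, else cl(S) = E.
Since 5 < 6, cl(A union B) = A union B.
|cl(A union B)| = 5.

5


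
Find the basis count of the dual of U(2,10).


The dual of U(r,n) is U(n-r, n) = U(8,10).
Bases of U(8,10) are all (8)-element subsets.
|B(M*)| = C(10,8) = 45.

45


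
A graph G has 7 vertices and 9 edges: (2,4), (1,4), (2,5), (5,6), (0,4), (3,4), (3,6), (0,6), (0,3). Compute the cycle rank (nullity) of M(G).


Cycle rank (nullity) = |E| - r(M) = |E| - (|V| - c).
|E| = 9, |V| = 7, c = 1.
Nullity = 9 - (7 - 1) = 9 - 6 = 3.

3


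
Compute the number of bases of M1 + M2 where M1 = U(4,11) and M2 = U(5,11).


Bases of a direct sum M1 + M2: |B| = |B(M1)| * |B(M2)|.
|B(U(4,11))| = C(11,4) = 330.
|B(U(5,11))| = C(11,5) = 462.
Total bases = 330 * 462 = 152460.

152460


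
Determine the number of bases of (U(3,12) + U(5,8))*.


(M1+M2)* = M1* + M2*.
M1* = U(9,12), bases: C(12,9) = 220.
M2* = U(3,8), bases: C(8,3) = 56.
|B(M*)| = 220 * 56 = 12320.

12320


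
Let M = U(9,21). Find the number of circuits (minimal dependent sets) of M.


In U(9,21), circuits are the (10)-element subsets.
Any set of 10 elements is dependent, and removing any one element gives
an independent set of size 9, so it is a minimal dependent set.
Number of circuits = (21 choose 10) = 352716.

352716


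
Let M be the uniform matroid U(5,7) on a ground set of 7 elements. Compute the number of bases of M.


Bases of U(5,7) are all 5-element subsets of the 7-element ground set.
Number of bases = C(7,5).
(7 choose 5) = 21.

21


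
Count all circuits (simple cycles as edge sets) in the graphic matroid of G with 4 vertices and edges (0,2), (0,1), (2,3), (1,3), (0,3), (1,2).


A circuit in a graphic matroid = edge set of a simple cycle.
G has 4 vertices and 6 edges.
Enumerating all minimal edge subsets forming cycles...
Total circuits found: 7.

7


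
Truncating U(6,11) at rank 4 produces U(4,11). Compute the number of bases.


Truncating U(6,11) to rank 4 gives U(4,11).
Bases of U(4,11) are all 4-element subsets of 11 elements.
Number of bases = C(11,4) = (11 * 10 * 9 * 8) / (1 * 2 * 3 * 4) = 330.

330


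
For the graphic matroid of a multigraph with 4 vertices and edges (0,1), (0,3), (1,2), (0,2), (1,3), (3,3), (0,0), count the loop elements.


In a graphic matroid, a loop is a self-loop edge (u,u) with rank 0.
Examining all 7 edges for self-loops...
Self-loops found: (3,3), (0,0)
Number of loops = 2.

2


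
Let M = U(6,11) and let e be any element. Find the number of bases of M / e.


Contracting e from U(6,11) gives U(5,10).
Bases of U(5,10) = C(10,5) = 252.

252


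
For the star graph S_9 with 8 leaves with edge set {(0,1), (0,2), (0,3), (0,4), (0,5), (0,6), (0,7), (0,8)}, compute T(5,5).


A star on 9 vertices is a tree with 8 edges.
T(x,y) = x^(8) for any tree.
T(5,5) = 5^8 = 390625.

390625


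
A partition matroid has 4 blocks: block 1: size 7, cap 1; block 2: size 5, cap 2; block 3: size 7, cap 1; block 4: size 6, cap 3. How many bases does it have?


A basis picks exactly ci elements from block i.
Number of bases = product of C(|Si|, ci).
= C(7,1) * C(5,2) * C(7,1) * C(6,3)
= 7 * 10 * 7 * 20
= 9800.

9800


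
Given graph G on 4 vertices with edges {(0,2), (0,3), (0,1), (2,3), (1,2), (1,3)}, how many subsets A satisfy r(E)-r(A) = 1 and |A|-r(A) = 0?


R(x,y) = sum over A in 2^E of x^(r(E)-r(A)) * y^(|A|-r(A)).
G has 4 vertices, 6 edges. r(E) = 3.
Enumerate all 2^6 = 64 subsets.
Count subsets with r(E)-r(A)=1 and |A|-r(A)=0: 15.

15


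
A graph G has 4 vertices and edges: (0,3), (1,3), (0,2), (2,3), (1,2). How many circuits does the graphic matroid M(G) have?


A circuit in a graphic matroid = edge set of a simple cycle.
G has 4 vertices and 5 edges.
Enumerating all minimal edge subsets forming cycles...
Total circuits found: 3.

3


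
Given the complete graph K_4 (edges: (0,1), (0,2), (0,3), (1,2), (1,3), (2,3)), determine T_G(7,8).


T(K_4; x,y) = x^3 + 3x^2 + 4xy + 2x + y^3 + 3y^2 + 2y.
Substituting x=7, y=8:
= 343 + 147 + 224 + 14 + 512 + 192 + 16
= 1448.

1448


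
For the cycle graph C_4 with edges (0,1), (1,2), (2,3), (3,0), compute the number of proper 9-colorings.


P(C_4, k) = (k-1)^4 + (-1)^4*(k-1).
P(9) = (8)^4 + 8
= 4096 + 8 = 4104.

4104


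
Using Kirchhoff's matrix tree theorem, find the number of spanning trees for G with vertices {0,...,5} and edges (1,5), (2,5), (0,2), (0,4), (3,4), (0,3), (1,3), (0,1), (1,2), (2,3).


By Kirchhoff's matrix tree theorem, the number of spanning trees equals
the determinant of any cofactor of the Laplacian matrix L.
G has 6 vertices and 10 edges.
Computing the (5 x 5) cofactor determinant gives 100.

100


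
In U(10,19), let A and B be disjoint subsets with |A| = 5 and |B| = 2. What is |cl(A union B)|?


|A union B| = 5 + 2 = 7 (disjoint).
In U(10,19), cl(S) = S if |S| < 10, else cl(S) = E.
Since 7 < 10, cl(A union B) = A union B.
|cl(A union B)| = 7.

7


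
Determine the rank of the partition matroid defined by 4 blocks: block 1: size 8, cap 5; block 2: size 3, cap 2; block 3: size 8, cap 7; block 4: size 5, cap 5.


Rank of a partition matroid = sum of min(|Si|, ci) for each block.
= min(8,5) + min(3,2) + min(8,7) + min(5,5)
= 5 + 2 + 7 + 5
= 19.

19


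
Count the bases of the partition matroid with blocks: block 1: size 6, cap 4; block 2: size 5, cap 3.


A basis picks exactly ci elements from block i.
Number of bases = product of C(|Si|, ci).
= C(6,4) * C(5,3)
= 15 * 10
= 150.

150


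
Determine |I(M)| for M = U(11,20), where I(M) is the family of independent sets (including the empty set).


Independent sets of U(11,20) are all subsets of size <= 11.
Count = C(20,0) + C(20,1) + C(20,2) + C(20,3) + C(20,4) + C(20,5) + C(20,6) + C(20,7) + C(20,8) + C(20,9) + C(20,10) + C(20,11)
     = 1 + 20 + 190 + 1140 + 4845 + 15504 + 38760 + 77520 + 125970 + 167960 + 184756 + 167960
     = 784626.

784626


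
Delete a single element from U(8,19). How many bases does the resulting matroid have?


Deleting e from U(8,19) gives U(8,18) since n > r.
Bases of U(8,18) = (18 choose 8) = 43758.

43758


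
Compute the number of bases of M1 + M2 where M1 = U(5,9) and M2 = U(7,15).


Bases of a direct sum M1 + M2: |B| = |B(M1)| * |B(M2)|.
|B(U(5,9))| = C(9,5) = 126.
|B(U(7,15))| = C(15,7) = 6435.
Total bases = 126 * 6435 = 810810.

810810


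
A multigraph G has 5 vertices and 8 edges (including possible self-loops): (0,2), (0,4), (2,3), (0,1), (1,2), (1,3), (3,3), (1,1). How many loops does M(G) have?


In a graphic matroid, a loop is a self-loop edge (u,u) with rank 0.
Examining all 8 edges for self-loops...
Self-loops found: (3,3), (1,1)
Number of loops = 2.

2


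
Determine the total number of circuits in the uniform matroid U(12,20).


In U(12,20), circuits are the (13)-element subsets.
Any set of 13 elements is dependent, and removing any one element gives
an independent set of size 12, so it is a minimal dependent set.
Number of circuits = (20 choose 13) = 77520.

77520


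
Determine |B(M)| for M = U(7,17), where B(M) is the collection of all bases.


Bases of U(7,17) are all 7-element subsets of the 17-element ground set.
Number of bases = C(17,7).
C(17,7) = 19448.

19448


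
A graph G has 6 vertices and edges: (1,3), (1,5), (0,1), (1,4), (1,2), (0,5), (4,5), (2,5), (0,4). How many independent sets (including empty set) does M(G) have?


An independent set in a graphic matroid is an acyclic edge subset.
G has 6 vertices and 9 edges.
Enumerate all 2^9 = 512 subsets, checking for acyclicity.
Total independent sets = 256.

256


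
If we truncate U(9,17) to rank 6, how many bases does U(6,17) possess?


Truncating U(9,17) to rank 6 gives U(6,17).
Bases of U(6,17) are all 6-element subsets of 17 elements.
Number of bases = C(17,6) = 17! / (6! * 11!) = 12376.

12376


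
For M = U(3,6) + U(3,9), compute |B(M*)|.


(M1+M2)* = M1* + M2*.
M1* = U(3,6), bases: C(6,3) = 20.
M2* = U(6,9), bases: C(9,6) = 84.
|B(M*)| = 20 * 84 = 1680.

1680


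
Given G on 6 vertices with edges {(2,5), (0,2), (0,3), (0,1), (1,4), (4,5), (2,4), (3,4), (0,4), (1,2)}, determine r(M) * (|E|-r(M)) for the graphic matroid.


r(M) = |V| - c = 6 - 1 = 5.
nullity = |E| - r(M) = 10 - 5 = 5.
Product = 5 * 5 = 25.

25


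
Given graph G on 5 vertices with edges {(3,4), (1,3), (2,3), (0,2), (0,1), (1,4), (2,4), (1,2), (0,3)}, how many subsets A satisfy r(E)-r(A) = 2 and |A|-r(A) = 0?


R(x,y) = sum over A in 2^E of x^(r(E)-r(A)) * y^(|A|-r(A)).
G has 5 vertices, 9 edges. r(E) = 4.
Enumerate all 2^9 = 512 subsets.
Count subsets with r(E)-r(A)=2 and |A|-r(A)=0: 36.

36


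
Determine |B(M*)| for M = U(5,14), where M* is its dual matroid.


The dual of U(r,n) is U(n-r, n) = U(9,14).
Bases of U(9,14) are all (9)-element subsets.
|B(M*)| = C(14,9) = 2002.

2002


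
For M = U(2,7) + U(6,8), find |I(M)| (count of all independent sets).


For a direct sum, |I(M1+M2)| = |I(M1)| * |I(M2)|.
|I(U(2,7))| = sum C(7,k) for k=0..2 = 29.
|I(U(6,8))| = sum C(8,k) for k=0..6 = 247.
Total = 29 * 247 = 7163.

7163


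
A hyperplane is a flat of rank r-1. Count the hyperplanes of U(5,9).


Hyperplanes of U(5,9) are flats of rank 4.
In a uniform matroid, these are exactly the (4)-element subsets.
Count = C(9,4) = 9! / (4! * 5!) = 126.

126


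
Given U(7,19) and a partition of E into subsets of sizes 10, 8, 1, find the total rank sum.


r(Ai) = min(|Ai|, 7) for each part.
Sum = min(10,7) + min(8,7) + min(1,7)
    = 7 + 7 + 1
    = 15.

15


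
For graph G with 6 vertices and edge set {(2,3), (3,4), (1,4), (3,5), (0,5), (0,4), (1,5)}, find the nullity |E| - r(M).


Cycle rank (nullity) = |E| - r(M) = |E| - (|V| - c).
|E| = 7, |V| = 6, c = 1.
Nullity = 7 - (6 - 1) = 7 - 5 = 2.

2


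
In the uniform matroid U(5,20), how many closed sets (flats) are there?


Flats of U(5,20): every subset of size < 5 is a flat, plus E itself.
Count = C(20,0) + C(20,1) + C(20,2) + C(20,3) + C(20,4) + 1
     = 1 + 20 + 190 + 1140 + 4845 + 1
     = 6197.

6197


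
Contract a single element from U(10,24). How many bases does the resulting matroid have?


Contracting e from U(10,24) gives U(9,23).
Bases of U(9,23) = C(23,9) = 23! / (9! * 14!) = 817190.

817190


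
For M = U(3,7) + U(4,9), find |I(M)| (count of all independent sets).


For a direct sum, |I(M1+M2)| = |I(M1)| * |I(M2)|.
|I(U(3,7))| = sum C(7,k) for k=0..3 = 64.
|I(U(4,9))| = sum C(9,k) for k=0..4 = 256.
Total = 64 * 256 = 16384.

16384


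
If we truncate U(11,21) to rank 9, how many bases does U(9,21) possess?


Truncating U(11,21) to rank 9 gives U(9,21).
Bases of U(9,21) are all 9-element subsets of 21 elements.
Number of bases = C(21,9) = 21! / (9! * 12!) = 293930.

293930


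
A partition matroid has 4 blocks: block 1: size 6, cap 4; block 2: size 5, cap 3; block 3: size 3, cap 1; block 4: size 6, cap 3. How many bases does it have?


A basis picks exactly ci elements from block i.
Number of bases = product of C(|Si|, ci).
= C(6,4) * C(5,3) * C(3,1) * C(6,3)
= 15 * 10 * 3 * 20
= 9000.

9000


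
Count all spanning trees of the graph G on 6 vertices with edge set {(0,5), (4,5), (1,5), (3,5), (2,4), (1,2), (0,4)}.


By Kirchhoff's matrix tree theorem, the number of spanning trees equals
the determinant of any cofactor of the Laplacian matrix L.
G has 6 vertices and 7 edges.
Computing the (5 x 5) cofactor determinant gives 11.

11


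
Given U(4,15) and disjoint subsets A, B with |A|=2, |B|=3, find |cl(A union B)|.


|A union B| = 2 + 3 = 5 (disjoint).
In U(4,15), cl(S) = S if |S| < 4, else cl(S) = E.
Since 5 >= 4, cl(A union B) = E.
|cl(A union B)| = 15.

15


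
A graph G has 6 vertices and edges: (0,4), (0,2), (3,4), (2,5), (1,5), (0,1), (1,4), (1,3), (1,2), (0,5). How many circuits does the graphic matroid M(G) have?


A circuit in a graphic matroid = edge set of a simple cycle.
G has 6 vertices and 10 edges.
Enumerating all minimal edge subsets forming cycles...
Total circuits found: 18.

18


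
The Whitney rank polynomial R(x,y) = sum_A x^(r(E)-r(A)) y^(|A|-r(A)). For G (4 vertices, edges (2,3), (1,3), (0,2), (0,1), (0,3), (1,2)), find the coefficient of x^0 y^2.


R(x,y) = sum over A in 2^E of x^(r(E)-r(A)) * y^(|A|-r(A)).
G has 4 vertices, 6 edges. r(E) = 3.
Enumerate all 2^6 = 64 subsets.
Count subsets with r(E)-r(A)=0 and |A|-r(A)=2: 6.

6


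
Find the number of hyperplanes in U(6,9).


Hyperplanes of U(6,9) are flats of rank 5.
In a uniform matroid, these are exactly the (5)-element subsets.
Count = C(9,5) = 9! / (5! * 4!) = 126.

126


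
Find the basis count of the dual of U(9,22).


The dual of U(r,n) is U(n-r, n) = U(13,22).
Bases of U(13,22) are all (13)-element subsets.
|B(M*)| = C(22,13) = 497420.

497420


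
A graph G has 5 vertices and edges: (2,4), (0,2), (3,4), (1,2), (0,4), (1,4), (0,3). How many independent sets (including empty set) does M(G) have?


An independent set in a graphic matroid is an acyclic edge subset.
G has 5 vertices and 7 edges.
Enumerate all 2^7 = 128 subsets, checking for acyclicity.
Total independent sets = 82.

82


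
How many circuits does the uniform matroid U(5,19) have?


In U(5,19), circuits are the (6)-element subsets.
Any set of 6 elements is dependent, and removing any one element gives
an independent set of size 5, so it is a minimal dependent set.
Number of circuits = C(19,6) = 27132.

27132


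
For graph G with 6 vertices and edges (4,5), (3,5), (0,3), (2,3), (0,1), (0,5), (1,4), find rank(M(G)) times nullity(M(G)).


r(M) = |V| - c = 6 - 1 = 5.
nullity = |E| - r(M) = 7 - 5 = 2.
Product = 5 * 2 = 10.

10


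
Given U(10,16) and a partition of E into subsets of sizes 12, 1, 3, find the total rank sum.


r(Ai) = min(|Ai|, 10) for each part.
Sum = min(12,10) + min(1,10) + min(3,10)
    = 10 + 1 + 3
    = 14.

14


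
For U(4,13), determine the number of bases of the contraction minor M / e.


Contracting e from U(4,13) gives U(3,12).
Bases of U(3,12) = (12 choose 3) = 220.

220


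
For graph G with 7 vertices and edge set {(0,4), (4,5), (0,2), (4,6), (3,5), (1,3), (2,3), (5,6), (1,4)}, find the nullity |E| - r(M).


Cycle rank (nullity) = |E| - r(M) = |E| - (|V| - c).
|E| = 9, |V| = 7, c = 1.
Nullity = 9 - (7 - 1) = 9 - 6 = 3.

3


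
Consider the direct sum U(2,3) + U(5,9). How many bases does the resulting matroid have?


Bases of a direct sum M1 + M2: |B| = |B(M1)| * |B(M2)|.
|B(U(2,3))| = C(3,2) = 3.
|B(U(5,9))| = C(9,5) = 126.
Total bases = 3 * 126 = 378.

378


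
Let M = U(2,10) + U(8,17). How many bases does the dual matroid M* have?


(M1+M2)* = M1* + M2*.
M1* = U(8,10), bases: C(10,8) = 45.
M2* = U(9,17), bases: C(17,9) = 24310.
|B(M*)| = 45 * 24310 = 1093950.

1093950


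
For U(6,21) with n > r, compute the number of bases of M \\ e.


Deleting e from U(6,21) gives U(6,20) since n > r.
Bases of U(6,20) = C(20,6) = 38760.

38760


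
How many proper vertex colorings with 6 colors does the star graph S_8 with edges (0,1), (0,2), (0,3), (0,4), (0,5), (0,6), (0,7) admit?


P(tree, k) = k * (k-1)^(7) for any tree on 8 vertices.
P(6) = 6 * 5^7 = 6 * 78125 = 468750.

468750


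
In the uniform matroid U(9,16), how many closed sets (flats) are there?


Flats of U(9,16): every subset of size < 9 is a flat, plus E itself.
Count = (16 choose 0) + (16 choose 1) + (16 choose 2) + (16 choose 3) + (16 choose 4) + (16 choose 5) + (16 choose 6) + (16 choose 7) + (16 choose 8) + 1
     = 1 + 16 + 120 + 560 + 1820 + 4368 + 8008 + 11440 + 12870 + 1
     = 39204.

39204


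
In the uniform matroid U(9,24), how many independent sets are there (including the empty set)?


Independent sets of U(9,24) are all subsets of size <= 9.
Count = C(24,0) + C(24,1) + C(24,2) + C(24,3) + C(24,4) + C(24,5) + C(24,6) + C(24,7) + C(24,8) + C(24,9)
     = 1 + 24 + 276 + 2024 + 10626 + 42504 + 134596 + 346104 + 735471 + 1307504
     = 2579130.

2579130


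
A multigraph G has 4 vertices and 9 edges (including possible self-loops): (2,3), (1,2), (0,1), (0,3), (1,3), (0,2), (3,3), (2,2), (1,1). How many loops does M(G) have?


In a graphic matroid, a loop is a self-loop edge (u,u) with rank 0.
Examining all 9 edges for self-loops...
Self-loops found: (3,3), (2,2), (1,1)
Number of loops = 3.

3


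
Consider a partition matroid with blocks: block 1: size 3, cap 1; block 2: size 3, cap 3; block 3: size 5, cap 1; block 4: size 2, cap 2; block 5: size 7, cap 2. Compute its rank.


Rank of a partition matroid = sum of min(|Si|, ci) for each block.
= min(3,1) + min(3,3) + min(5,1) + min(2,2) + min(7,2)
= 1 + 3 + 1 + 2 + 2
= 9.

9


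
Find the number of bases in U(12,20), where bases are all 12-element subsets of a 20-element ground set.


Bases of U(12,20) are all 12-element subsets of the 20-element ground set.
Number of bases = C(20,12).
C(20,12) = 20! / (12! * 8!) = 125970.

125970


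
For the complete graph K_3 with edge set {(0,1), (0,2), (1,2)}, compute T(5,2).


T(K_3; x,y) = x^2 + x + y.
T(5,2) = 25 + 5 + 2 = 32.

32


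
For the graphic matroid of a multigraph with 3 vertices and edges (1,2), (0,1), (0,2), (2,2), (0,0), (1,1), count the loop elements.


In a graphic matroid, a loop is a self-loop edge (u,u) with rank 0.
Examining all 6 edges for self-loops...
Self-loops found: (2,2), (0,0), (1,1)
Number of loops = 3.

3


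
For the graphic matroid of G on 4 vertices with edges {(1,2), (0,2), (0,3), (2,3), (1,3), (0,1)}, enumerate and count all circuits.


A circuit in a graphic matroid = edge set of a simple cycle.
G has 4 vertices and 6 edges.
Enumerating all minimal edge subsets forming cycles...
Total circuits found: 7.

7


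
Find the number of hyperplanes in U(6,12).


Hyperplanes of U(6,12) are flats of rank 5.
In a uniform matroid, these are exactly the (5)-element subsets.
Count = C(12,5) = 12! / (5! * 7!) = 792.

792


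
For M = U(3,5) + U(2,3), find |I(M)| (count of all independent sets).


For a direct sum, |I(M1+M2)| = |I(M1)| * |I(M2)|.
|I(U(3,5))| = sum C(5,k) for k=0..3 = 26.
|I(U(2,3))| = sum C(3,k) for k=0..2 = 7.
Total = 26 * 7 = 182.

182


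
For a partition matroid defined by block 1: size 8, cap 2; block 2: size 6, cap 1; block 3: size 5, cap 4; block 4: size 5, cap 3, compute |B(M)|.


A basis picks exactly ci elements from block i.
Number of bases = product of C(|Si|, ci).
= C(8,2) * C(6,1) * C(5,4) * C(5,3)
= 28 * 6 * 5 * 10
= 8400.

8400


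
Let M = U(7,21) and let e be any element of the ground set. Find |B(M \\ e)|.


Deleting e from U(7,21) gives U(7,20) since n > r.
Bases of U(7,20) = C(20,7) = 20! / (7! * 13!) = 77520.

77520


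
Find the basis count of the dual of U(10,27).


The dual of U(r,n) is U(n-r, n) = U(17,27).
Bases of U(17,27) are all (17)-element subsets.
|B(M*)| = C(27,17) = 8436285.

8436285


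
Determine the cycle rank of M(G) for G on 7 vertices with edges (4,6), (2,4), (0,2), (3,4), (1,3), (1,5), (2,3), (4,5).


Cycle rank (nullity) = |E| - r(M) = |E| - (|V| - c).
|E| = 8, |V| = 7, c = 1.
Nullity = 8 - (7 - 1) = 8 - 6 = 2.

2


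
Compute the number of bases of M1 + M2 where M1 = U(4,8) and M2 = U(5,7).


Bases of a direct sum M1 + M2: |B| = |B(M1)| * |B(M2)|.
|B(U(4,8))| = C(8,4) = 70.
|B(U(5,7))| = C(7,5) = 21.
Total bases = 70 * 21 = 1470.

1470


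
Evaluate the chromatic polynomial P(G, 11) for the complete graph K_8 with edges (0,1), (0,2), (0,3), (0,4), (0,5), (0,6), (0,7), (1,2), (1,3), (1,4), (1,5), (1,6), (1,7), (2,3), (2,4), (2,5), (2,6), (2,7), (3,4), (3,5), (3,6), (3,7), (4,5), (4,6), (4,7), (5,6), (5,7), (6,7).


P(K_8, k) = k(k-1)(k-2)...(k-7).
P(11) = (11) * (10) * (9) * (8) * (7) * (6) * (5) * (4) = 6652800.

6652800


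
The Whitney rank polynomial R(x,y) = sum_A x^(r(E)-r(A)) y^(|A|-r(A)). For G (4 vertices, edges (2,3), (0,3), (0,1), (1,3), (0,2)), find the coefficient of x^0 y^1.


R(x,y) = sum over A in 2^E of x^(r(E)-r(A)) * y^(|A|-r(A)).
G has 4 vertices, 5 edges. r(E) = 3.
Enumerate all 2^5 = 32 subsets.
Count subsets with r(E)-r(A)=0 and |A|-r(A)=1: 5.

5


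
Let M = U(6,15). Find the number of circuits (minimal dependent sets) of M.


In U(6,15), circuits are the (7)-element subsets.
Any set of 7 elements is dependent, and removing any one element gives
an independent set of size 6, so it is a minimal dependent set.
Number of circuits = (15 choose 7) = 6435.

6435


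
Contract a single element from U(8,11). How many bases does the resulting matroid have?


Contracting e from U(8,11) gives U(7,10).
Bases of U(7,10) = C(10,7) = 120.

120


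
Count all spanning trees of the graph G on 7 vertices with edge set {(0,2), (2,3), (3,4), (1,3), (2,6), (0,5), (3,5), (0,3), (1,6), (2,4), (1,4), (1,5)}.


By Kirchhoff's matrix tree theorem, the number of spanning trees equals
the determinant of any cofactor of the Laplacian matrix L.
G has 7 vertices and 12 edges.
Computing the (6 x 6) cofactor determinant gives 330.

330


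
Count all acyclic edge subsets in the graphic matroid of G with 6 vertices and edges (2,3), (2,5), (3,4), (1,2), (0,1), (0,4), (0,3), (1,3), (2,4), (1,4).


An independent set in a graphic matroid is an acyclic edge subset.
G has 6 vertices and 10 edges.
Enumerate all 2^10 = 1024 subsets, checking for acyclicity.
Total independent sets = 396.

396


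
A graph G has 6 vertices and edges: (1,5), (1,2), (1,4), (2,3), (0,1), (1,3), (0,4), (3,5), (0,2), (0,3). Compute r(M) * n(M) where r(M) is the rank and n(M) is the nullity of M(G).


r(M) = |V| - c = 6 - 1 = 5.
nullity = |E| - r(M) = 10 - 5 = 5.
Product = 5 * 5 = 25.

25


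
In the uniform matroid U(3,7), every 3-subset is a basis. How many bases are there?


Bases of U(3,7) are all 3-element subsets of the 7-element ground set.
Number of bases = C(7,3).
C(7,3) = (7 * 6 * 5) / (1 * 2 * 3) = 35.

35


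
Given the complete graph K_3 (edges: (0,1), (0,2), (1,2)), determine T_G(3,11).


T(K_3; x,y) = x^2 + x + y.
T(3,11) = 9 + 3 + 11 = 23.

23


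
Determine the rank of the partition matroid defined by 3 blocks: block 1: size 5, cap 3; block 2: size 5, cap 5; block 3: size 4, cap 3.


Rank of a partition matroid = sum of min(|Si|, ci) for each block.
= min(5,3) + min(5,5) + min(4,3)
= 3 + 5 + 3
= 11.

11


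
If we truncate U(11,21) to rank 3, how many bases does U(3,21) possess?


Truncating U(11,21) to rank 3 gives U(3,21).
Bases of U(3,21) are all 3-element subsets of 21 elements.
Number of bases = (21 choose 3) = 1330.

1330


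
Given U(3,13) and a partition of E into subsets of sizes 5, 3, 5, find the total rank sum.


r(Ai) = min(|Ai|, 3) for each part.
Sum = min(5,3) + min(3,3) + min(5,3)
    = 3 + 3 + 3
    = 9.

9


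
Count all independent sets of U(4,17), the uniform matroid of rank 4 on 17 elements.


Independent sets of U(4,17) are all subsets of size <= 4.
Count = C(17,0) + C(17,1) + C(17,2) + C(17,3) + C(17,4)
     = 1 + 17 + 136 + 680 + 2380
     = 3214.

3214


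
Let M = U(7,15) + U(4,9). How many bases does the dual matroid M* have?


(M1+M2)* = M1* + M2*.
M1* = U(8,15), bases: C(15,8) = 6435.
M2* = U(5,9), bases: C(9,5) = 126.
|B(M*)| = 6435 * 126 = 810810.

810810


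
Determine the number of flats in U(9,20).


Flats of U(9,20): every subset of size < 9 is a flat, plus E itself.
Count = C(20,0) + C(20,1) + C(20,2) + C(20,3) + C(20,4) + C(20,5) + C(20,6) + C(20,7) + C(20,8) + 1
     = 1 + 20 + 190 + 1140 + 4845 + 15504 + 38760 + 77520 + 125970 + 1
     = 263951.

263951


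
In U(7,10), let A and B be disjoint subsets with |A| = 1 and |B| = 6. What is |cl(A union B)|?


|A union B| = 1 + 6 = 7 (disjoint).
In U(7,10), cl(S) = S if |S| < 7, else cl(S) = E.
Since 7 >= 7, cl(A union B) = E.
|cl(A union B)| = 10.

10


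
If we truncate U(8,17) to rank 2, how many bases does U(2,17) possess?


Truncating U(8,17) to rank 2 gives U(2,17).
Bases of U(2,17) are all 2-element subsets of 17 elements.
Number of bases = (17 choose 2) = 136.

136


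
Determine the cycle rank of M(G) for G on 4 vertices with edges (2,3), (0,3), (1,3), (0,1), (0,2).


Cycle rank (nullity) = |E| - r(M) = |E| - (|V| - c).
|E| = 5, |V| = 4, c = 1.
Nullity = 5 - (4 - 1) = 5 - 3 = 2.

2


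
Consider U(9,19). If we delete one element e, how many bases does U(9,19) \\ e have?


Deleting e from U(9,19) gives U(9,18) since n > r.
Bases of U(9,18) = C(18,9) = 18! / (9! * 9!) = 48620.

48620


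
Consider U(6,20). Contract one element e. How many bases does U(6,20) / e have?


Contracting e from U(6,20) gives U(5,19).
Bases of U(5,19) = C(19,5) = 11628.

11628


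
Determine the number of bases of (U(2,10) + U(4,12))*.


(M1+M2)* = M1* + M2*.
M1* = U(8,10), bases: C(10,8) = 45.
M2* = U(8,12), bases: C(12,8) = 495.
|B(M*)| = 45 * 495 = 22275.

22275


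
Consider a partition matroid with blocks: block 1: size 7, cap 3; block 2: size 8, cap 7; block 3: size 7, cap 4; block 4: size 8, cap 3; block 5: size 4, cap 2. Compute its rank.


Rank of a partition matroid = sum of min(|Si|, ci) for each block.
= min(7,3) + min(8,7) + min(7,4) + min(8,3) + min(4,2)
= 3 + 7 + 4 + 3 + 2
= 19.

19


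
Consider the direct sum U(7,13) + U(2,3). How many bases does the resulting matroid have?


Bases of a direct sum M1 + M2: |B| = |B(M1)| * |B(M2)|.
|B(U(7,13))| = C(13,7) = 1716.
|B(U(2,3))| = C(3,2) = 3.
Total bases = 1716 * 3 = 5148.

5148


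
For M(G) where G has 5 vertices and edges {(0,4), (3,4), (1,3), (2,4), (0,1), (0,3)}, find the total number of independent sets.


An independent set in a graphic matroid is an acyclic edge subset.
G has 5 vertices and 6 edges.
Enumerate all 2^6 = 64 subsets, checking for acyclicity.
Total independent sets = 48.

48


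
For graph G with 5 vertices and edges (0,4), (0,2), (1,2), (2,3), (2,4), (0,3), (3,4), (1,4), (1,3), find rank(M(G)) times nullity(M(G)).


r(M) = |V| - c = 5 - 1 = 4.
nullity = |E| - r(M) = 9 - 4 = 5.
Product = 4 * 5 = 20.

20


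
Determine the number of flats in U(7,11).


Flats of U(7,11): every subset of size < 7 is a flat, plus E itself.
Count = (11 choose 0) + (11 choose 1) + (11 choose 2) + (11 choose 3) + (11 choose 4) + (11 choose 5) + (11 choose 6) + 1
     = 1 + 11 + 55 + 165 + 330 + 462 + 462 + 1
     = 1487.

1487


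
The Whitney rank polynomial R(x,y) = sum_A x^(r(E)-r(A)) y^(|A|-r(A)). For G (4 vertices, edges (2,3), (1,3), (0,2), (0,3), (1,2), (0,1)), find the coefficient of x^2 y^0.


R(x,y) = sum over A in 2^E of x^(r(E)-r(A)) * y^(|A|-r(A)).
G has 4 vertices, 6 edges. r(E) = 3.
Enumerate all 2^6 = 64 subsets.
Count subsets with r(E)-r(A)=2 and |A|-r(A)=0: 6.

6


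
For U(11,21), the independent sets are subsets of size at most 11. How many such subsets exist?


Independent sets of U(11,21) are all subsets of size <= 11.
Count = (21 choose 0) + (21 choose 1) + (21 choose 2) + (21 choose 3) + (21 choose 4) + (21 choose 5) + (21 choose 6) + (21 choose 7) + (21 choose 8) + (21 choose 9) + (21 choose 10) + (21 choose 11)
     = 1 + 21 + 210 + 1330 + 5985 + 20349 + 54264 + 116280 + 203490 + 293930 + 352716 + 352716
     = 1401292.

1401292


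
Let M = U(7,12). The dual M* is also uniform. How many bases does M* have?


The dual of U(r,n) is U(n-r, n) = U(5,12).
Bases of U(5,12) are all (5)-element subsets.
|B(M*)| = C(12,5) = 12! / (5! * 7!) = 792.

792


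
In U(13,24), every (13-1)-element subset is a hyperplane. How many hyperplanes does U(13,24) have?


Hyperplanes of U(13,24) are flats of rank 12.
In a uniform matroid, these are exactly the (12)-element subsets.
Count = C(24,12) = 24! / (12! * 12!) = 2704156.

2704156


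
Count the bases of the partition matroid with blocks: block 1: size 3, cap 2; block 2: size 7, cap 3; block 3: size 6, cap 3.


A basis picks exactly ci elements from block i.
Number of bases = product of C(|Si|, ci).
= C(3,2) * C(7,3) * C(6,3)
= 3 * 35 * 20
= 2100.

2100


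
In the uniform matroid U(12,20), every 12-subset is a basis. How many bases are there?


Bases of U(12,20) are all 12-element subsets of the 20-element ground set.
Number of bases = C(20,12).
(20 choose 12) = 125970.

125970


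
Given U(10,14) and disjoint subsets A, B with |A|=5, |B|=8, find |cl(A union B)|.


|A union B| = 5 + 8 = 13 (disjoint).
In U(10,14), cl(S) = S if |S| < 10, else cl(S) = E.
Since 13 >= 10, cl(A union B) = E.
|cl(A union B)| = 14.

14


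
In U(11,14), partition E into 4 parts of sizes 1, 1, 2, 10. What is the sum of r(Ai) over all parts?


r(Ai) = min(|Ai|, 11) for each part.
Sum = min(1,11) + min(1,11) + min(2,11) + min(10,11)
    = 1 + 1 + 2 + 10
    = 14.

14


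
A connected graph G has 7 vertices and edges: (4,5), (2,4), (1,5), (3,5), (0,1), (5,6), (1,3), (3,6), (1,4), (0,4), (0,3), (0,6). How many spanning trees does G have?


By Kirchhoff's matrix tree theorem, the number of spanning trees equals
the determinant of any cofactor of the Laplacian matrix L.
G has 7 vertices and 12 edges.
Computing the (6 x 6) cofactor determinant gives 224.

224


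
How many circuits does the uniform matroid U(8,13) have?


In U(8,13), circuits are the (9)-element subsets.
Any set of 9 elements is dependent, and removing any one element gives
an independent set of size 8, so it is a minimal dependent set.
Number of circuits = C(13,9) = 13! / (9! * 4!) = 715.

715


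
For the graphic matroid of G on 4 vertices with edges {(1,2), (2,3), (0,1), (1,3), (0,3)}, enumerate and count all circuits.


A circuit in a graphic matroid = edge set of a simple cycle.
G has 4 vertices and 5 edges.
Enumerating all minimal edge subsets forming cycles...
Total circuits found: 3.

3


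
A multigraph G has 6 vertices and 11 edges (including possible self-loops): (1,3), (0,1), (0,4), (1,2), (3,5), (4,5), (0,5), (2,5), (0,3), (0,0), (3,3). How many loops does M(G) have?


In a graphic matroid, a loop is a self-loop edge (u,u) with rank 0.
Examining all 11 edges for self-loops...
Self-loops found: (0,0), (3,3)
Number of loops = 2.

2


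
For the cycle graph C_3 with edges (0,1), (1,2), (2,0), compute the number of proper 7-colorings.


P(C_3, k) = (k-1)^3 + (-1)^3*(k-1).
P(7) = (6)^3 - 6
= 216 - 6 = 210.

210


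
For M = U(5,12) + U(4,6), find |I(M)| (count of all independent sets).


For a direct sum, |I(M1+M2)| = |I(M1)| * |I(M2)|.
|I(U(5,12))| = sum C(12,k) for k=0..5 = 1586.
|I(U(4,6))| = sum C(6,k) for k=0..4 = 57.
Total = 1586 * 57 = 90402.

90402


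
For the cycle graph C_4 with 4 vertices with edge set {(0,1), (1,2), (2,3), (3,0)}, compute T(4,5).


T(C_4; x,y) = x + x^2 + ... + x^(3) + y.
T(4,5) = 4^1 + 4^2 + 4^3 + 5
= 4 + 16 + 64 + 5
= 89.

89


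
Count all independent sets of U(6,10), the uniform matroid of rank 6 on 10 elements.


Independent sets of U(6,10) are all subsets of size <= 6.
Count = C(10,0) + C(10,1) + C(10,2) + C(10,3) + C(10,4) + C(10,5) + C(10,6)
     = 1 + 10 + 45 + 120 + 210 + 252 + 210
     = 848.

848


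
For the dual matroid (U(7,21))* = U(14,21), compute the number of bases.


The dual of U(r,n) is U(n-r, n) = U(14,21).
Bases of U(14,21) are all (14)-element subsets.
|B(M*)| = (21 choose 14) = 116280.

116280


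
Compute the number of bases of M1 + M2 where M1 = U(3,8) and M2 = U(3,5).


Bases of a direct sum M1 + M2: |B| = |B(M1)| * |B(M2)|.
|B(U(3,8))| = C(8,3) = 56.
|B(U(3,5))| = C(5,3) = 10.
Total bases = 56 * 10 = 560.

560


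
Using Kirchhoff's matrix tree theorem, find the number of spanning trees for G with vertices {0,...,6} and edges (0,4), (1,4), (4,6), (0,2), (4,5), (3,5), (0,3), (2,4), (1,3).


By Kirchhoff's matrix tree theorem, the number of spanning trees equals
the determinant of any cofactor of the Laplacian matrix L.
G has 7 vertices and 9 edges.
Computing the (6 x 6) cofactor determinant gives 32.

32


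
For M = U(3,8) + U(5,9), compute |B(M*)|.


(M1+M2)* = M1* + M2*.
M1* = U(5,8), bases: C(8,5) = 56.
M2* = U(4,9), bases: C(9,4) = 126.
|B(M*)| = 56 * 126 = 7056.

7056


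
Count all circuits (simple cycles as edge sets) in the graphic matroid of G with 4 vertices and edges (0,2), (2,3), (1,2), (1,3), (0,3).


A circuit in a graphic matroid = edge set of a simple cycle.
G has 4 vertices and 5 edges.
Enumerating all minimal edge subsets forming cycles...
Total circuits found: 3.

3


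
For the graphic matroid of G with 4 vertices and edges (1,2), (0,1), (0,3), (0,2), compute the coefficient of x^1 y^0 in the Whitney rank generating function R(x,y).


R(x,y) = sum over A in 2^E of x^(r(E)-r(A)) * y^(|A|-r(A)).
G has 4 vertices, 4 edges. r(E) = 3.
Enumerate all 2^4 = 16 subsets.
Count subsets with r(E)-r(A)=1 and |A|-r(A)=0: 6.

6


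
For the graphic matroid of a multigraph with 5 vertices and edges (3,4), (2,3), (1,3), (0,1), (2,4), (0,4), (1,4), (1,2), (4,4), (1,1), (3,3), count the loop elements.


In a graphic matroid, a loop is a self-loop edge (u,u) with rank 0.
Examining all 11 edges for self-loops...
Self-loops found: (4,4), (1,1), (3,3)
Number of loops = 3.

3


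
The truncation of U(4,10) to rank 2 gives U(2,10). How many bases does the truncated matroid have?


Truncating U(4,10) to rank 2 gives U(2,10).
Bases of U(2,10) are all 2-element subsets of 10 elements.
Number of bases = (10 choose 2) = 45.

45


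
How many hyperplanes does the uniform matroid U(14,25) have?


Hyperplanes of U(14,25) are flats of rank 13.
In a uniform matroid, these are exactly the (13)-element subsets.
Count = C(25,13) = 5200300.

5200300


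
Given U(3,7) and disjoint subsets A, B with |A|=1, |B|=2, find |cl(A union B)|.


|A union B| = 1 + 2 = 3 (disjoint).
In U(3,7), cl(S) = S if |S| < 3, else cl(S) = E.
Since 3 >= 3, cl(A union B) = E.
|cl(A union B)| = 7.

7


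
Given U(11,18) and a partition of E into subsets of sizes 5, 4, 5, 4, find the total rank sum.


r(Ai) = min(|Ai|, 11) for each part.
Sum = min(5,11) + min(4,11) + min(5,11) + min(4,11)
    = 5 + 4 + 5 + 4
    = 18.

18


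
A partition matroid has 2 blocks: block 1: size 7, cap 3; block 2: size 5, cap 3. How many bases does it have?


A basis picks exactly ci elements from block i.
Number of bases = product of C(|Si|, ci).
= C(7,3) * C(5,3)
= 35 * 10
= 350.

350


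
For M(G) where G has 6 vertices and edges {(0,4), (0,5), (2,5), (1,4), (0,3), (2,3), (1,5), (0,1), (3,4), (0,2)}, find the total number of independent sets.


An independent set in a graphic matroid is an acyclic edge subset.
G has 6 vertices and 10 edges.
Enumerate all 2^10 = 1024 subsets, checking for acyclicity.
Total independent sets = 462.

462


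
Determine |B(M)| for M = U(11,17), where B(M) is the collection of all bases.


Bases of U(11,17) are all 11-element subsets of the 17-element ground set.
Number of bases = C(17,11).
(17 choose 11) = 12376.

12376


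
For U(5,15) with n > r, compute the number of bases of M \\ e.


Deleting e from U(5,15) gives U(5,14) since n > r.
Bases of U(5,14) = (14 choose 5) = 2002.

2002


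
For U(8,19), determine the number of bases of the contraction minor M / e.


Contracting e from U(8,19) gives U(7,18).
Bases of U(7,18) = (18 choose 7) = 31824.

31824
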